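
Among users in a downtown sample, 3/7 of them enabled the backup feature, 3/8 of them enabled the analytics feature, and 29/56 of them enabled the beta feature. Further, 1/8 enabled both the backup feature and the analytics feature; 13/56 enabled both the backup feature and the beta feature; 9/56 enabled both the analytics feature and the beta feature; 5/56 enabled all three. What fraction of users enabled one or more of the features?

P(at least one) = 3/7 + 3/8 + 29/56 − 1/8 − 13/56 − 9/56 + 5/56 = 25/28

25/28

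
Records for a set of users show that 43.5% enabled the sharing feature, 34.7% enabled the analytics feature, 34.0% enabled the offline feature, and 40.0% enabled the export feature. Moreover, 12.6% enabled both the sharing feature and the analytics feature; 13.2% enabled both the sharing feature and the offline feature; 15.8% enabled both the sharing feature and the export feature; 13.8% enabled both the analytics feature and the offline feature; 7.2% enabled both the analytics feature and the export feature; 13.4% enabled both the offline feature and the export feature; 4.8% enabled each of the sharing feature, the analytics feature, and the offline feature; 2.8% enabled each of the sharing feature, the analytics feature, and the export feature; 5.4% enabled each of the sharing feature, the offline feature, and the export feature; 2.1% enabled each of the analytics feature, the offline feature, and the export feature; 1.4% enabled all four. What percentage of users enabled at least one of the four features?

89.9%

Using inclusion–exclusion:
P(union) = 43.5 + 34.7 + 34.0 + 40.0 − 12.6 − 13.2 − 15.8 − 13.8 − 7.2 − 13.4 + 4.8 + 2.8 + 5.4 + 2.1 − 1.4 = 89.9%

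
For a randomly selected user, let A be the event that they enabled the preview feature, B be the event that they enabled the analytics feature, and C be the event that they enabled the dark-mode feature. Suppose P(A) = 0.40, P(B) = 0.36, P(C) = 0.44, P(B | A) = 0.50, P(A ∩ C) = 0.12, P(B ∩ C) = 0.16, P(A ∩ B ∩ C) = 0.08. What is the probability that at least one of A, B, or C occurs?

P(A ∩ B) = P(A)·P(B|A) = 0.40 × 0.50 = 0.20
Using inclusion–exclusion:
P(A ∪ B ∪ C) = 0.40 + 0.36 + 0.44 − 0.20 − 0.12 − 0.16 + 0.08 = 0.80

0.80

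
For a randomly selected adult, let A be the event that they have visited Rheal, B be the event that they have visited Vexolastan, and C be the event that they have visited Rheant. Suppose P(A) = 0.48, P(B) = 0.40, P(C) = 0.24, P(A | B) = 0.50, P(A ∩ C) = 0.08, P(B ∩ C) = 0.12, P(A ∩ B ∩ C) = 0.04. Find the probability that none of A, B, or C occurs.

P(A ∩ B) = P(B)·P(A|B) = 0.40 × 0.50 = 0.20
By inclusion–exclusion:
P(A ∪ B ∪ C) = 0.48 + 0.40 + 0.24 − 0.20 − 0.08 − 0.12 + 0.04 = 0.76
P(none) = 1 − 0.76 = 0.24

0.24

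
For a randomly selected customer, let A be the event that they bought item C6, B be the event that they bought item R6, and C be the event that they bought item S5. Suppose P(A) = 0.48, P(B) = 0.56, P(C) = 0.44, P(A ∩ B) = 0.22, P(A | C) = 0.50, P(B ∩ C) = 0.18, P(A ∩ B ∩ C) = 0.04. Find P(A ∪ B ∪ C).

0.90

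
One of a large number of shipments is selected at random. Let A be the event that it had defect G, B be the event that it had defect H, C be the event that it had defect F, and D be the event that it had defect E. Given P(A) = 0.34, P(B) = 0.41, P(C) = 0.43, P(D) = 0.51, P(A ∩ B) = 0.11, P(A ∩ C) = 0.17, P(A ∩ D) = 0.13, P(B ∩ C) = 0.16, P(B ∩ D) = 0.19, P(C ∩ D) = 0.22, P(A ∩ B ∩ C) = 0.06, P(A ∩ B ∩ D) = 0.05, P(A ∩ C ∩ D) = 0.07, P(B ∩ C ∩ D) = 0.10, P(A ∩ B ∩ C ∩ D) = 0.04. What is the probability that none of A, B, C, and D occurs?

0.05

Using inclusion–exclusion:
P(A ∪ B ∪ C ∪ D) = 0.34 + 0.41 + 0.43 + 0.51 − 0.11 − 0.17 − 0.13 − 0.16 − 0.19 − 0.22 + 0.06 + 0.05 + 0.07 + 0.10 − 0.04 = 0.95
P(none) = 1 − 0.95 = 0.05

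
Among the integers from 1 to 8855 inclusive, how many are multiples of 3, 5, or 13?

4495

floor(8855/3) + floor(8855/5) + floor(8855/13) − floor(8855/15) − floor(8855/39) − floor(8855/65) + floor(8855/195) = 2951 + 1771 + 681 − 590 − 227 − 136 + 45 = 4495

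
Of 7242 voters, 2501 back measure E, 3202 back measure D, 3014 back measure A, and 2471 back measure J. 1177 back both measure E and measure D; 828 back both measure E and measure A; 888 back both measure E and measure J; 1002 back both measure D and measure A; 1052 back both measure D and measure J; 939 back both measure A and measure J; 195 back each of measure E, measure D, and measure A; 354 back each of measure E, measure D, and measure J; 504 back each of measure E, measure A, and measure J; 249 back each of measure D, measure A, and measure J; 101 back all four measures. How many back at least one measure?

|union| = 2501 + 3202 + 3014 + 2471 − 1177 − 828 − 888 − 1002 − 1052 − 939 + 195 + 354 + 504 + 249 − 101 = 6503

6503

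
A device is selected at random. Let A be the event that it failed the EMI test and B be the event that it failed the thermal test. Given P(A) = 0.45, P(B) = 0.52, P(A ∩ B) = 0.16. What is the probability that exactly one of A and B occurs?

0.65

Using the inclusion–exclusion count for exactly one event:
P(exactly one) = 0.45 + 0.52 − 2·0.16 = 0.65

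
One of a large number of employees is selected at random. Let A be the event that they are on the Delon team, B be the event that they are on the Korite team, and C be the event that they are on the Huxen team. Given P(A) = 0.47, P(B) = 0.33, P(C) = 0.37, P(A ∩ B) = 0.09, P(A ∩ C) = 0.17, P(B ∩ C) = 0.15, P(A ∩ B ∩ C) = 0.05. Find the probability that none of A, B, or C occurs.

0.19

Using inclusion–exclusion:
P(A ∪ B ∪ C) = 0.47 + 0.33 + 0.37 − 0.09 − 0.17 − 0.15 + 0.05 = 0.81
P(none) = 1 − 0.81 = 0.19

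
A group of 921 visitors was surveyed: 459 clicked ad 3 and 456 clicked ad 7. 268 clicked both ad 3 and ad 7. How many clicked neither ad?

274

|union| = 459 + 456 − 268 = 647
None: 921 − 647 = 274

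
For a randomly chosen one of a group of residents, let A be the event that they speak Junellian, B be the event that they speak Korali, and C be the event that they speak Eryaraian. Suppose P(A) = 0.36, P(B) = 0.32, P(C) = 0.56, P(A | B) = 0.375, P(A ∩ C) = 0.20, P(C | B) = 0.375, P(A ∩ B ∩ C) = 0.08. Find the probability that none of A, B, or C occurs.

P(A ∩ B) = P(B)·P(A|B) = 0.32 × 0.375 = 0.12
P(B ∩ C) = P(B)·P(C|B) = 0.32 × 0.375 = 0.12
By inclusion-exclusion,
P(A ∪ B ∪ C) = 0.36 + 0.32 + 0.56 − 0.12 − 0.20 − 0.12 + 0.08 = 0.88
P(none) = 1 − 0.88 = 0.12

0.12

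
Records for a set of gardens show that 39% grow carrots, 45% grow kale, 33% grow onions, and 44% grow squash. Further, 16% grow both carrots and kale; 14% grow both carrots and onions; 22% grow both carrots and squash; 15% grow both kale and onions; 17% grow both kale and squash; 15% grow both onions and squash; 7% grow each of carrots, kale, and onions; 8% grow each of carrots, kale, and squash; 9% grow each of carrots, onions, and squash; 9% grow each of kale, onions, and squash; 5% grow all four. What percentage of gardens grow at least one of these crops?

90%

Using inclusion–exclusion:
P(union) = 39 + 45 + 33 + 44 − 16 − 14 − 22 − 15 − 17 − 15 + 7 + 8 + 9 + 9 − 5 = 90%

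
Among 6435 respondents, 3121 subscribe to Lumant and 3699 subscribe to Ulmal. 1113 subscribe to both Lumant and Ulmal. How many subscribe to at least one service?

5707

|at least one| = 3121 + 3699 − 1113 = 5707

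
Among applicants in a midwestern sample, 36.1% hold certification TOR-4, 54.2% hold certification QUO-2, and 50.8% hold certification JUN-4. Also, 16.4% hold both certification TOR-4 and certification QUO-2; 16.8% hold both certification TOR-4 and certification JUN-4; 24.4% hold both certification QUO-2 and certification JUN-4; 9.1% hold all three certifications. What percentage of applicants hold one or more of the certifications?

92.6%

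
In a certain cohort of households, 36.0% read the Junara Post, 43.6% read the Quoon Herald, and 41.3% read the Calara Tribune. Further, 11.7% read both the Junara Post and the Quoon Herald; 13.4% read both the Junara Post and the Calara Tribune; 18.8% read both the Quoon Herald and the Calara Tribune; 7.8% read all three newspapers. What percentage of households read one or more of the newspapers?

P(union) = 36.0 + 43.6 + 41.3 − 11.7 − 13.4 − 18.8 + 7.8 = 84.8%

84.8%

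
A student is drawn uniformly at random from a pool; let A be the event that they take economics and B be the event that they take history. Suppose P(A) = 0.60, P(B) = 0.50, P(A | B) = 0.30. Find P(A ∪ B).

0.95

P(A ∩ B) = P(B)·P(A|B) = 0.50 × 0.30 = 0.15
P(A ∪ B) = 0.60 + 0.50 − 0.15 = 0.95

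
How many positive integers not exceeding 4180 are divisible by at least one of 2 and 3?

2787

By inclusion-exclusion,
2090 + 1393 − 696 = 2787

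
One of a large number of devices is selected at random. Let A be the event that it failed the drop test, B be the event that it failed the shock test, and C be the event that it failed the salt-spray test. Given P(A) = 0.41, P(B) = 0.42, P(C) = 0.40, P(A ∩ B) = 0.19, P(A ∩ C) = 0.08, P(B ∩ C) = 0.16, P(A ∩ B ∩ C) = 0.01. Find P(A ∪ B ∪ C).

By inclusion-exclusion,
P(A ∪ B ∪ C) = 0.41 + 0.42 + 0.40 − 0.19 − 0.08 − 0.16 + 0.01 = 0.81

0.81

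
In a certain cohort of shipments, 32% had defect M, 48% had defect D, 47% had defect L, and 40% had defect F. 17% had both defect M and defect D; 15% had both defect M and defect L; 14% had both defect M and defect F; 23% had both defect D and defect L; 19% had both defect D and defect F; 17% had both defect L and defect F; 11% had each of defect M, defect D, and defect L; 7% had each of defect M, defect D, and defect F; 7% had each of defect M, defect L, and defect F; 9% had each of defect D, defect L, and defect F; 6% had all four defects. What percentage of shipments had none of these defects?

10%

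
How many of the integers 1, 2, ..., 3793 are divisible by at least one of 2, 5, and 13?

2392

⌊3793/2⌋ + ⌊3793/5⌋ + ⌊3793/13⌋ − ⌊3793/10⌋ − ⌊3793/26⌋ − ⌊3793/65⌋ + ⌊3793/130⌋ = 1896 + 758 + 291 − 379 − 145 − 58 + 29 = 2392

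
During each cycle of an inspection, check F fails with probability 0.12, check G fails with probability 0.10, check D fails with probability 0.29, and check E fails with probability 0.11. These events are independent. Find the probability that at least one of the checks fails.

0.4995352

P(none) = (1 − 0.12) × (1 − 0.10) × (1 − 0.29) × (1 − 0.11) = 0.88 × 0.90 × 0.71 × 0.89 = 0.5004648
P(at least one) = 1 − 0.5004648 = 0.4995352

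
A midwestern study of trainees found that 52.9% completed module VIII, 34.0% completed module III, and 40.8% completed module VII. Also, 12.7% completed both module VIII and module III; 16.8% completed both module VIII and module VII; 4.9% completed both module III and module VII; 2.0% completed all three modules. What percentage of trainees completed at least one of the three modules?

Apply inclusion-exclusion:
P(union) = 52.9 + 34.0 + 40.8 − 12.7 − 16.8 − 4.9 + 2.0 = 95.3%

95.3%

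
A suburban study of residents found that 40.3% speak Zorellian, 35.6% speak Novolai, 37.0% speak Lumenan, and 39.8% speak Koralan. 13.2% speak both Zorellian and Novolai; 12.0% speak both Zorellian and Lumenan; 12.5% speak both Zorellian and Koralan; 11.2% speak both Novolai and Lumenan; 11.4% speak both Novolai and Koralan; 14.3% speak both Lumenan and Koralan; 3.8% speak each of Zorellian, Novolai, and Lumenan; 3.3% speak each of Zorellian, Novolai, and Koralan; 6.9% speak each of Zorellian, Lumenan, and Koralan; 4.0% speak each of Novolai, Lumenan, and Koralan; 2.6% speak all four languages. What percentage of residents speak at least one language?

Inclusion–exclusion gives
P(≥1) = 40.3 + 35.6 + 37.0 + 39.8 − 13.2 − 12.0 − 12.5 − 11.2 − 11.4 − 14.3 + 3.8 + 3.3 + 6.9 + 4.0 − 2.6 = 93.5%

93.5%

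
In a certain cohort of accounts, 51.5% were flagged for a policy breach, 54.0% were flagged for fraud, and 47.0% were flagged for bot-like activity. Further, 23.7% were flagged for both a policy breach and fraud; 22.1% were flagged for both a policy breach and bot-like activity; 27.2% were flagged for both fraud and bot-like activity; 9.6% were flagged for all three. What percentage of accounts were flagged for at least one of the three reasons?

89.1%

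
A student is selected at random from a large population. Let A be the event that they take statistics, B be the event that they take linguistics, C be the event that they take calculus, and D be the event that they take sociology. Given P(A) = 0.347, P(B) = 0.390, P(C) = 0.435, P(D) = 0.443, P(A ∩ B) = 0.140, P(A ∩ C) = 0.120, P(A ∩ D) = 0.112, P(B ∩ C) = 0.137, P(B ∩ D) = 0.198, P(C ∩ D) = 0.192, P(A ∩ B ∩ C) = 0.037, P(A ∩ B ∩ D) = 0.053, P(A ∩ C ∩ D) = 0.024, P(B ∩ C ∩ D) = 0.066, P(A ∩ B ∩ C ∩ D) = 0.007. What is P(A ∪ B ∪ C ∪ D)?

0.889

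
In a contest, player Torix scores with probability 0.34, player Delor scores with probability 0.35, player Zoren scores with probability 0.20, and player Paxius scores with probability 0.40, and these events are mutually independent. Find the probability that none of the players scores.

P(none) = (1 − 0.34) × (1 − 0.35) × (1 − 0.20) × (1 − 0.40) = 0.66 × 0.65 × 0.80 × 0.60 = 0.20592

0.20592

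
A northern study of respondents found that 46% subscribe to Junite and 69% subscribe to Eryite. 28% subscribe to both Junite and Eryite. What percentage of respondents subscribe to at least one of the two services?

87%

P(at least one) = 46 + 69 − 28 = 87%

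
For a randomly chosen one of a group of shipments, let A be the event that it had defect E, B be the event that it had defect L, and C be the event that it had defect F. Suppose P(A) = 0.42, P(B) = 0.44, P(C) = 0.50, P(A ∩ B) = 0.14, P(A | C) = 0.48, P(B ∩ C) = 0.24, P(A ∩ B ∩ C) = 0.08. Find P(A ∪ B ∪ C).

0.82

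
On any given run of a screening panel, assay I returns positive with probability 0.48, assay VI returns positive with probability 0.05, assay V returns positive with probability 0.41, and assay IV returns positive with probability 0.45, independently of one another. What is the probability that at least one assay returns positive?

0.839697

P(none) = (1 − 0.48) × (1 − 0.05) × (1 − 0.41) × (1 − 0.45) = 0.52 × 0.95 × 0.59 × 0.55 = 0.160303
P(at least one) = 1 − 0.160303 = 0.839697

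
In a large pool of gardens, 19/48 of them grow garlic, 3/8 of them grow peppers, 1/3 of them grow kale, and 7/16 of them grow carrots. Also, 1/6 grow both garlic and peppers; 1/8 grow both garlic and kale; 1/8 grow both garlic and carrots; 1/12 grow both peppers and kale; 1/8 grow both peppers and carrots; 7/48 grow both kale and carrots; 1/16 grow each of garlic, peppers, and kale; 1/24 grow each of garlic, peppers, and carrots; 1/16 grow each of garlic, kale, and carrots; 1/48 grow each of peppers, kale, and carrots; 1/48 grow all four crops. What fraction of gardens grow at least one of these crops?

Using inclusion–exclusion:
P(at least one) = 19/48 + 3/8 + 1/3 + 7/16 − 1/6 − 1/8 − 1/8 − 1/12 − 1/8 − 7/48 + 1/16 + 1/24 + 1/16 + 1/48 − 1/48 = 15/16

15/16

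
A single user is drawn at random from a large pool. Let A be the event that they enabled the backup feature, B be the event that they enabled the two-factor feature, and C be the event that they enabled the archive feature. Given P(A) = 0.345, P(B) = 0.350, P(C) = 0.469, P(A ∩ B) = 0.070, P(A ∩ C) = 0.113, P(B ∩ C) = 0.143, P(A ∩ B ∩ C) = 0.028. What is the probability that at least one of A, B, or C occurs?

P(A ∪ B ∪ C) = 0.345 + 0.350 + 0.469 − 0.070 − 0.113 − 0.143 + 0.028 = 0.866

0.866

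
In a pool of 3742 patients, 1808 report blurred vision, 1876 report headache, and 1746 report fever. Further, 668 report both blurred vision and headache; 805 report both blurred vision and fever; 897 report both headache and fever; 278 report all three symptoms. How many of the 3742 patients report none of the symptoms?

|at least one| = 1808 + 1876 + 1746 − 668 − 805 − 897 + 278 = 3338
None: 3742 − 3338 = 404

404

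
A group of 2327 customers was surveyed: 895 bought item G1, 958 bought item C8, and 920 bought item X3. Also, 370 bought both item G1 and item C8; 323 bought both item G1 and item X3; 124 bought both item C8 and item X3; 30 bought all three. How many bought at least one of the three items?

N(≥1) = 895 + 958 + 920 − 370 − 323 − 124 + 30 = 1986

1986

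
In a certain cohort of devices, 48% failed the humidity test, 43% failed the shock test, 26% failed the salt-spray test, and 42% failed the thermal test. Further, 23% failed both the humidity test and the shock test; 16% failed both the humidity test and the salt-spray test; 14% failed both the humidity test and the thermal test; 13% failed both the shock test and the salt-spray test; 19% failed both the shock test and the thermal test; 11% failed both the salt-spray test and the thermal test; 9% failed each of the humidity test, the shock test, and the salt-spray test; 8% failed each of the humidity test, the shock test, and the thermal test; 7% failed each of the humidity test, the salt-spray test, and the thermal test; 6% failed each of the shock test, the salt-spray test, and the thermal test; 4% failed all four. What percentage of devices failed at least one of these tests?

89%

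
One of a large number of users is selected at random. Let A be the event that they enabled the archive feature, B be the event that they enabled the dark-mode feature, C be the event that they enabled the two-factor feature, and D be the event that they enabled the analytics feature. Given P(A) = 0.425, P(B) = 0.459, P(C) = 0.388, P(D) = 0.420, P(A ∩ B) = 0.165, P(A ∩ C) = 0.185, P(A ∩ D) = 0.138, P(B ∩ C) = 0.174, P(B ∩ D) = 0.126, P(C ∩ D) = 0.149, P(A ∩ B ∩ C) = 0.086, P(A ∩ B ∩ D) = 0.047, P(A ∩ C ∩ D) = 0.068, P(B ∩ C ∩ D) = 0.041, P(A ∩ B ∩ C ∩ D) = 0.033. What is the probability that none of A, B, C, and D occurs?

By inclusion-exclusion,
P(A ∪ B ∪ C ∪ D) = 0.425 + 0.459 + 0.388 + 0.420 − 0.165 − 0.185 − 0.138 − 0.174 − 0.126 − 0.149 + 0.086 + 0.047 + 0.068 + 0.041 − 0.033 = 0.964
P(none) = 1 − 0.964 = 0.036

0.036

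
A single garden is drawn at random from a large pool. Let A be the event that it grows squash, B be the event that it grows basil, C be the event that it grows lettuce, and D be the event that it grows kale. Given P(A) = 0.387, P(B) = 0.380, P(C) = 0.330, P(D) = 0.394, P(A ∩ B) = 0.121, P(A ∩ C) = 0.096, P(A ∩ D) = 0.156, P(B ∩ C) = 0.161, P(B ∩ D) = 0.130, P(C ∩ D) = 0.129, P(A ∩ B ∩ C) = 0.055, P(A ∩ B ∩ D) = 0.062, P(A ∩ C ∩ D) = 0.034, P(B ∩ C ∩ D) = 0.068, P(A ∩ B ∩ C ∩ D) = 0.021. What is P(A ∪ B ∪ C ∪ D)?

P(A ∪ B ∪ C ∪ D) = 0.387 + 0.380 + 0.330 + 0.394 − 0.121 − 0.096 − 0.156 − 0.161 − 0.130 − 0.129 + 0.055 + 0.062 + 0.034 + 0.068 − 0.021 = 0.896

0.896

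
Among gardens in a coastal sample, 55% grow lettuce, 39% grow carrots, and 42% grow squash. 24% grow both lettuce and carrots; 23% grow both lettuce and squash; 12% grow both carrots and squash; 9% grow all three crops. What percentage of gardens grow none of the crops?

14%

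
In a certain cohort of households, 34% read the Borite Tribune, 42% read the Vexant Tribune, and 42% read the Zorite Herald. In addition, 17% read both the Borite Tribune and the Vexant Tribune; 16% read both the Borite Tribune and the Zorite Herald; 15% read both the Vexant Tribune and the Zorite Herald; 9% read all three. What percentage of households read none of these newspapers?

P(≥1) = 34 + 42 + 42 − 17 − 16 − 15 + 9 = 79%
P(none) = 100% − 79% = 21%

21%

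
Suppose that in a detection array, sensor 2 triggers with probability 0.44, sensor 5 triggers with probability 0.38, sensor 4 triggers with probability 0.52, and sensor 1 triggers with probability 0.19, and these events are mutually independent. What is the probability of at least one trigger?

0.86500864

Independence gives P(none) = ∏(1 − pᵢ).
P(none) = (1 − 0.44) × (1 − 0.38) × (1 − 0.52) × (1 − 0.19) = 0.56 × 0.62 × 0.48 × 0.81 = 0.13499136
P(at least one) = 1 − 0.13499136 = 0.86500864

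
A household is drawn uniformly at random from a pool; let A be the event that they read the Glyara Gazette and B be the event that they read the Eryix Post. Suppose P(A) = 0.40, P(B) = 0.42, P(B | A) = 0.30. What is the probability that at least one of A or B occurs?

P(A ∩ B) = P(A)·P(B|A) = 0.40 × 0.30 = 0.12
Inclusion–exclusion gives
P(A ∪ B) = 0.40 + 0.42 − 0.12 = 0.70

0.70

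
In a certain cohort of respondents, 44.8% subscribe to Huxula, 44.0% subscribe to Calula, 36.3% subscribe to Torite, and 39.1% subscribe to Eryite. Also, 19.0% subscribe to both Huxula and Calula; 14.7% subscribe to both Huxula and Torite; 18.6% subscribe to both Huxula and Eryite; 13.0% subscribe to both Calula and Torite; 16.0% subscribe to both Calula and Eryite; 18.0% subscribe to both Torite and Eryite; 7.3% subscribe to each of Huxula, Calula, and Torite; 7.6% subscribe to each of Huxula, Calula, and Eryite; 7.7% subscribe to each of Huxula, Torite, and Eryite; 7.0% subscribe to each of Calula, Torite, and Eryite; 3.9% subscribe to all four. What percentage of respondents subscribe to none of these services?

Inclusion–exclusion gives
P(at least one) = 44.8 + 44.0 + 36.3 + 39.1 − 19.0 − 14.7 − 18.6 − 13.0 − 16.0 − 18.0 + 7.3 + 7.6 + 7.7 + 7.0 − 3.9 = 90.6%
P(none) = 100% − 90.6% = 9.4%

9.4%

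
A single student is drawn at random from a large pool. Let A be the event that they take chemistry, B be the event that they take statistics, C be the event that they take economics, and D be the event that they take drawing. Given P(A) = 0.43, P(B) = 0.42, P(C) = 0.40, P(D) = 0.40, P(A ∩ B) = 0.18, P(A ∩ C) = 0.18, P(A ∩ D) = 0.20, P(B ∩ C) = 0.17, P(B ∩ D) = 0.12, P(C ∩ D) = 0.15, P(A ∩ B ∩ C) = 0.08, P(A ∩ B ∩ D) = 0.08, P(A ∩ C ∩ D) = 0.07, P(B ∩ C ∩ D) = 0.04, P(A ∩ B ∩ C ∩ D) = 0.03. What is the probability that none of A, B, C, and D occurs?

By inclusion-exclusion,
P(A ∪ B ∪ C ∪ D) = 0.43 + 0.42 + 0.40 + 0.40 − 0.18 − 0.18 − 0.20 − 0.17 − 0.12 − 0.15 + 0.08 + 0.08 + 0.07 + 0.04 − 0.03 = 0.89
P(none) = 1 − 0.89 = 0.11

0.11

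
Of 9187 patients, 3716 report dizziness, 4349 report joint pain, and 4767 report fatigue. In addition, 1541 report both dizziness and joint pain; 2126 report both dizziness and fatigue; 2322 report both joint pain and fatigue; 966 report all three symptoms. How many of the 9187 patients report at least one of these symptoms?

7809

By inclusion–exclusion:
|at least one| = 3716 + 4349 + 4767 − 1541 − 2126 − 2322 + 966 = 7809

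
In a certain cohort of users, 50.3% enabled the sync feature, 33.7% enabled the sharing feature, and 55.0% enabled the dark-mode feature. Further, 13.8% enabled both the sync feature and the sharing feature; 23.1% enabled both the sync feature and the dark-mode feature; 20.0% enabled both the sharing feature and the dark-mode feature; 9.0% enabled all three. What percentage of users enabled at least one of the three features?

91.1%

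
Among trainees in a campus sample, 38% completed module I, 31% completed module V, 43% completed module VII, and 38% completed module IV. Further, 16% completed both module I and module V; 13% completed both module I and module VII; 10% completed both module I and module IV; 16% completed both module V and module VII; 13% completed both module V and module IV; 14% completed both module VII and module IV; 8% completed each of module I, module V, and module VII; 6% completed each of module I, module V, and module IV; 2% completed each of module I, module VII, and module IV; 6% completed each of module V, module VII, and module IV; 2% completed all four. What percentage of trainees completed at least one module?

88%

P(union) = 38 + 31 + 43 + 38 − 16 − 13 − 10 − 16 − 13 − 14 + 8 + 6 + 2 + 6 − 2 = 88%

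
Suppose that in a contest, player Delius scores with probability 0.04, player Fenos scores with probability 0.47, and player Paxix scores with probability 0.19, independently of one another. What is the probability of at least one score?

P(none) = (1 − 0.04) × (1 − 0.47) × (1 − 0.19) = 0.96 × 0.53 × 0.81 = 0.412128
P(at least one) = 1 − 0.412128 = 0.587872

0.587872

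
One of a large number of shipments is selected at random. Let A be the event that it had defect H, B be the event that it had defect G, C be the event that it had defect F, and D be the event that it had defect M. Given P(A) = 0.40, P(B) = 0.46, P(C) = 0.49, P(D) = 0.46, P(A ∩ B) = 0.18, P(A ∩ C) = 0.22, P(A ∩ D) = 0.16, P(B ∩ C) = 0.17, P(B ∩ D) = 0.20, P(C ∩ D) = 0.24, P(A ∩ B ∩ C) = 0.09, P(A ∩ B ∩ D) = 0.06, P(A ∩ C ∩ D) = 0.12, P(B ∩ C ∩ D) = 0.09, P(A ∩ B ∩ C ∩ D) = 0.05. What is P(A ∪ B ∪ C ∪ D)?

Using inclusion–exclusion:
P(A ∪ B ∪ C ∪ D) = 0.40 + 0.46 + 0.49 + 0.46 − 0.18 − 0.22 − 0.16 − 0.17 − 0.20 − 0.24 + 0.09 + 0.06 + 0.12 + 0.09 − 0.05 = 0.95

0.95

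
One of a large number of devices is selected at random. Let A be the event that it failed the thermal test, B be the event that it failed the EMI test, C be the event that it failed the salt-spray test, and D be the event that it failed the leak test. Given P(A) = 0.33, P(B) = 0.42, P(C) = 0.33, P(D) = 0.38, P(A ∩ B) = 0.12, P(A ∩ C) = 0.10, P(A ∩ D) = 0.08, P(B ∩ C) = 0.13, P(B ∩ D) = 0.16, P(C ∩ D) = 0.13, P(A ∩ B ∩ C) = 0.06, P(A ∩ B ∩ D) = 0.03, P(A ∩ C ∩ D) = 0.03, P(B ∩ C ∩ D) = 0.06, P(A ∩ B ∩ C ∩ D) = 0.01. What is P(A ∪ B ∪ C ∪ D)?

By inclusion–exclusion:
P(A ∪ B ∪ C ∪ D) = 0.33 + 0.42 + 0.33 + 0.38 − 0.12 − 0.10 − 0.08 − 0.13 − 0.16 − 0.13 + 0.06 + 0.03 + 0.03 + 0.06 − 0.01 = 0.91

0.91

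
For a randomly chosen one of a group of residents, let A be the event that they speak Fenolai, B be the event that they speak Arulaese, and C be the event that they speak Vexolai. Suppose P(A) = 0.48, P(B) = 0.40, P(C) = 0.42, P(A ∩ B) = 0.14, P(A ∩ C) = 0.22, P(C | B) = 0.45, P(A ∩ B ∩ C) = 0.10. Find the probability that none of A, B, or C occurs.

0.14

P(B ∩ C) = P(B)·P(C|B) = 0.40 × 0.45 = 0.18
P(A ∪ B ∪ C) = 0.48 + 0.40 + 0.42 − 0.14 − 0.22 − 0.18 + 0.10 = 0.86
P(none) = 1 − 0.86 = 0.14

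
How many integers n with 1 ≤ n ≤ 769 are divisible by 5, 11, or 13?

253

⌊769/5⌋ + ⌊769/11⌋ + ⌊769/13⌋ − ⌊769/55⌋ − ⌊769/65⌋ − ⌊769/143⌋ + ⌊769/715⌋ = 153 + 69 + 59 − 13 − 11 − 5 + 1 = 253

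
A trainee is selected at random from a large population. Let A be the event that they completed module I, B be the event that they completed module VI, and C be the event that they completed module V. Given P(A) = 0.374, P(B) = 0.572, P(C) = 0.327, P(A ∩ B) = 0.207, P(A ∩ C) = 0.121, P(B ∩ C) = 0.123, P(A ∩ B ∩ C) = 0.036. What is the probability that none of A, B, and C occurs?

Apply inclusion-exclusion:
P(A ∪ B ∪ C) = 0.374 + 0.572 + 0.327 − 0.207 − 0.121 − 0.123 + 0.036 = 0.858
P(none) = 1 − 0.858 = 0.142

0.142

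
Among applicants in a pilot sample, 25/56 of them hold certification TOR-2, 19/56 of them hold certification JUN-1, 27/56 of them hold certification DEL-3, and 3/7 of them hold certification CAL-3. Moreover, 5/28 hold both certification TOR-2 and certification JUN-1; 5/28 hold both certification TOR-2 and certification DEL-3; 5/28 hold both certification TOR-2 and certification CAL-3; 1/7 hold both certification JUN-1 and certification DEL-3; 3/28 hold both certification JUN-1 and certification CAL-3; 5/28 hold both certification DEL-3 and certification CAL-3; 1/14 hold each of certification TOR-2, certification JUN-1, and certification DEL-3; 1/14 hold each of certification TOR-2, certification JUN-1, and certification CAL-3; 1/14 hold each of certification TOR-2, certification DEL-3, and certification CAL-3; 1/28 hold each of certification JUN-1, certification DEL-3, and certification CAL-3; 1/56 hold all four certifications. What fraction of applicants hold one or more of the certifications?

P(at least one) = 25/56 + 19/56 + 27/56 + 3/7 − 5/28 − 5/28 − 5/28 − 1/7 − 3/28 − 5/28 + 1/14 + 1/14 + 1/14 + 1/28 − 1/56 = 27/28

27/28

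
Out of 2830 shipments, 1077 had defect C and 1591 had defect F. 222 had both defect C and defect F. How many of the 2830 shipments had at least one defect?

By inclusion-exclusion,
|union| = 1077 + 1591 − 222 = 2446

2446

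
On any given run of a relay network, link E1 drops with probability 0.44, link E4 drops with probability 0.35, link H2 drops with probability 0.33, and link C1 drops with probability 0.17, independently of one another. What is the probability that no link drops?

0.2024204

Since the events are independent, P(none) is the product of the individual non-occurrence probabilities.
P(none) = (1 − 0.44) × (1 − 0.35) × (1 − 0.33) × (1 − 0.17) = 0.56 × 0.65 × 0.67 × 0.83 = 0.2024204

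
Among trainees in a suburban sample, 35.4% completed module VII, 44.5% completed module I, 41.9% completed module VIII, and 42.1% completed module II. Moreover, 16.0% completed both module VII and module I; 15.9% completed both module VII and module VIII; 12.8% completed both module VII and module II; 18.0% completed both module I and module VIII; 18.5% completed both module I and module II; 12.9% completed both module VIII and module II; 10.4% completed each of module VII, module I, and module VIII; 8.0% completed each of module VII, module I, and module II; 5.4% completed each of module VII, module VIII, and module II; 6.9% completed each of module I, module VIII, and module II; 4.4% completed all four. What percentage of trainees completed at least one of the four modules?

96.1%

By inclusion-exclusion,
P(union) = 35.4 + 44.5 + 41.9 + 42.1 − 16.0 − 15.9 − 12.8 − 18.0 − 18.5 − 12.9 + 10.4 + 8.0 + 5.4 + 6.9 − 4.4 = 96.1%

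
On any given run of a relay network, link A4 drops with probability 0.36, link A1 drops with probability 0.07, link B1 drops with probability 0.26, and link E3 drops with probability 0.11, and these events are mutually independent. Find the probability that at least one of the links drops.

Independence gives P(none) = ∏(1 − pᵢ).
P(none) = (1 − 0.36) × (1 − 0.07) × (1 − 0.26) × (1 − 0.11) = 0.64 × 0.93 × 0.74 × 0.89 = 0.39199872
P(at least one) = 1 − 0.39199872 = 0.60800128

0.60800128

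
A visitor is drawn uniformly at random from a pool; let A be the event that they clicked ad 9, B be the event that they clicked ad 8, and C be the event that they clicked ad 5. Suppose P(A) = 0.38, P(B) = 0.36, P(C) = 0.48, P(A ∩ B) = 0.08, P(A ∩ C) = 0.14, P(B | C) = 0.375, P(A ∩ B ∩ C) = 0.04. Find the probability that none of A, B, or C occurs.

0.14

P(B ∩ C) = P(C)·P(B|C) = 0.48 × 0.375 = 0.18
Inclusion–exclusion gives
P(A ∪ B ∪ C) = 0.38 + 0.36 + 0.48 − 0.08 − 0.14 − 0.18 + 0.04 = 0.86
P(none) = 1 − 0.86 = 0.14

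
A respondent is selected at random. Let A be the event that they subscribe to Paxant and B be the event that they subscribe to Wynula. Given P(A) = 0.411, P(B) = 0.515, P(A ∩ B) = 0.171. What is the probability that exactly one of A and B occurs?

0.584

By inclusion–exclusion (exactly-one form):
P(exactly one) = 0.411 + 0.515 − 2·0.171 = 0.584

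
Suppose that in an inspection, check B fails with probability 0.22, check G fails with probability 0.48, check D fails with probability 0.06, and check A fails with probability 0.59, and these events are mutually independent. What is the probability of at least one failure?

Independence gives P(none) = ∏(1 − pᵢ).
P(none) = (1 − 0.22) × (1 − 0.48) × (1 − 0.06) × (1 − 0.59) = 0.78 × 0.52 × 0.94 × 0.41 = 0.15631824
P(at least one) = 1 − 0.15631824 = 0.84368176

0.84368176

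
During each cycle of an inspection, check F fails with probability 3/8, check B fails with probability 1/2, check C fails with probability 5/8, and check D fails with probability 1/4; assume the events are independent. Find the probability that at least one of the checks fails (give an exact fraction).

467/512

Since the events are independent, P(none) is the product of the individual non-occurrence probabilities.
P(none) = (1 − 3/8) × (1 − 1/2) × (1 − 5/8) × (1 − 1/4) = 5/8 × 1/2 × 3/8 × 3/4 = 45/512
P(at least one) = 1 − 45/512 = 467/512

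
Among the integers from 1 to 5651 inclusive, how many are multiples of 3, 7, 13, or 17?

2844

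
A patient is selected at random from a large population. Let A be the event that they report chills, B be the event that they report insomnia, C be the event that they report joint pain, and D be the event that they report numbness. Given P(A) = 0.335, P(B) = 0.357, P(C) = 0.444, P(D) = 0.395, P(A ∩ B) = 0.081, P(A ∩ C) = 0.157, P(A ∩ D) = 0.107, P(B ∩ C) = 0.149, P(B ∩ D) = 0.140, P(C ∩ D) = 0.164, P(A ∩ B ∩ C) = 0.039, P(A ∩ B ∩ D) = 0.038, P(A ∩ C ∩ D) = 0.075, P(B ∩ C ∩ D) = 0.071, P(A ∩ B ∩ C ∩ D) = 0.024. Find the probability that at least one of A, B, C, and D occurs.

0.932

By inclusion–exclusion:
P(A ∪ B ∪ C ∪ D) = 0.335 + 0.357 + 0.444 + 0.395 − 0.081 − 0.157 − 0.107 − 0.149 − 0.140 − 0.164 + 0.039 + 0.038 + 0.075 + 0.071 − 0.024 = 0.932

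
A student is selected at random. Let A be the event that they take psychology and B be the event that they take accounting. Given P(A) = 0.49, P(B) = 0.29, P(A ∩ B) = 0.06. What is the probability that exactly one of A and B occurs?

0.66

By inclusion–exclusion (exactly-one form):
P(exactly one) = 0.49 + 0.29 − 2·0.06 = 0.66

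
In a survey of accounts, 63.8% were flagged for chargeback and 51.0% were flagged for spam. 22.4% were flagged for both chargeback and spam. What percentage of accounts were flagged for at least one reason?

92.4%

Using inclusion–exclusion:
P(union) = 63.8 + 51.0 − 22.4 = 92.4%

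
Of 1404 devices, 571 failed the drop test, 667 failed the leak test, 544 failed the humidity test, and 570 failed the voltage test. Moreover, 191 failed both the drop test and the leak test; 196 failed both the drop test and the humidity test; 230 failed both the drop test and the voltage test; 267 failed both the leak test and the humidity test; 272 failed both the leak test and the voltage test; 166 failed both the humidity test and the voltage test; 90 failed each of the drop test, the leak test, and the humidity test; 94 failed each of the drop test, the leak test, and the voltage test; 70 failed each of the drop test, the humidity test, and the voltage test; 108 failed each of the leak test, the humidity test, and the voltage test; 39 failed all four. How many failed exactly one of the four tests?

638

N(exactly one) = 571 + 667 + 544 + 570 − 2·191 − 2·196 − 2·230 − 2·267 − 2·272 − 2·166 + 3·90 + 3·94 + 3·70 + 3·108 − 4·39 = 638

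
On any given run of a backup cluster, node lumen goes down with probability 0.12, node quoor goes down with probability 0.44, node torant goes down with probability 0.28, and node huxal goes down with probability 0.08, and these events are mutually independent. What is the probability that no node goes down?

0.32643072

Since the events are independent, P(none) is the product of the individual non-occurrence probabilities.
P(none) = (1 − 0.12) × (1 − 0.44) × (1 − 0.28) × (1 − 0.08) = 0.88 × 0.56 × 0.72 × 0.92 = 0.32643072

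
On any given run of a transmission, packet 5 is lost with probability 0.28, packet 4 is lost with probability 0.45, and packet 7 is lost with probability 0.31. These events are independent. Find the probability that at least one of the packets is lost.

P(none) = (1 − 0.28) × (1 − 0.45) × (1 − 0.31) = 0.72 × 0.55 × 0.69 = 0.27324
P(at least one) = 1 − 0.27324 = 0.72676

0.72676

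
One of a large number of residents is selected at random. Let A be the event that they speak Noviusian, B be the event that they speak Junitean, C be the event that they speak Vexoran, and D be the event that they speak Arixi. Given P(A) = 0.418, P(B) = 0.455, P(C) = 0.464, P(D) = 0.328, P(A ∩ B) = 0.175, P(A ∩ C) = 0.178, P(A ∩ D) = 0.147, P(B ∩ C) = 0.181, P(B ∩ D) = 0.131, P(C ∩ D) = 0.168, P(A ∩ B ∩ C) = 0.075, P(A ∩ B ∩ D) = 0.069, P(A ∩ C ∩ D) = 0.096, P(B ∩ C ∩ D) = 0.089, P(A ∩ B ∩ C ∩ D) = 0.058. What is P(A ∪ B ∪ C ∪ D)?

P(A ∪ B ∪ C ∪ D) = 0.418 + 0.455 + 0.464 + 0.328 − 0.175 − 0.178 − 0.147 − 0.181 − 0.131 − 0.168 + 0.075 + 0.069 + 0.096 + 0.089 − 0.058 = 0.956

0.956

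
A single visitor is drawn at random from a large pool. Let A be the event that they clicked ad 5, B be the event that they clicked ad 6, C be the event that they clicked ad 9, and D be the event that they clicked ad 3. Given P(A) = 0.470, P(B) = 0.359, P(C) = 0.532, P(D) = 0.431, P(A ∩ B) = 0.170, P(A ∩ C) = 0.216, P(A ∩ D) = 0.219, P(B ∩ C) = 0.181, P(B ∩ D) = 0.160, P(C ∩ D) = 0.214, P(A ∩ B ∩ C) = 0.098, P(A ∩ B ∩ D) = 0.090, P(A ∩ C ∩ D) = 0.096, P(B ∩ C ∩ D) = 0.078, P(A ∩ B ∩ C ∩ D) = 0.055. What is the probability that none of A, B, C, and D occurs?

Inclusion–exclusion gives
P(A ∪ B ∪ C ∪ D) = 0.470 + 0.359 + 0.532 + 0.431 − 0.170 − 0.216 − 0.219 − 0.181 − 0.160 − 0.214 + 0.098 + 0.090 + 0.096 + 0.078 − 0.055 = 0.939
P(none) = 1 − 0.939 = 0.061

0.061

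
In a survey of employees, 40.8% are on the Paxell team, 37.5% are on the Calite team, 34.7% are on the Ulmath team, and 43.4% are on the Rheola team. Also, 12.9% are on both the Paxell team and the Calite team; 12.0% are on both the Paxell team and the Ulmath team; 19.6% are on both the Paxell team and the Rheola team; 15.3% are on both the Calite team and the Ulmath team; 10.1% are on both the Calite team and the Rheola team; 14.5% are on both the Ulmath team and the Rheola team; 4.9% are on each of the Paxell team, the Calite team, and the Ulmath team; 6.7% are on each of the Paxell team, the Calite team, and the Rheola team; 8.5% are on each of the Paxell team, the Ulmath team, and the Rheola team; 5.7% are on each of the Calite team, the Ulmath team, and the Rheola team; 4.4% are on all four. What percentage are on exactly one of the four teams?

P(exactly one) = 40.8 + 37.5 + 34.7 + 43.4 − 2·12.9 − 2·12.0 − 2·19.6 − 2·15.3 − 2·10.1 − 2·14.5 + 3·4.9 + 3·6.7 + 3·8.5 + 3·5.7 − 4·4.4 = 47.4%

47.4%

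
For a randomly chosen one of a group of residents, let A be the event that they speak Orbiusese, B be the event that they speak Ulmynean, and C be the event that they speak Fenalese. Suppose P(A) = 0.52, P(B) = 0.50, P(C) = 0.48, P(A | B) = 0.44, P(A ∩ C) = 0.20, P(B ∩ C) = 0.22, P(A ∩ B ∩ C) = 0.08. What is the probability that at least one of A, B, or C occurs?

P(A ∩ B) = P(B)·P(A|B) = 0.50 × 0.44 = 0.22
P(A ∪ B ∪ C) = 0.52 + 0.50 + 0.48 − 0.22 − 0.20 − 0.22 + 0.08 = 0.94

0.94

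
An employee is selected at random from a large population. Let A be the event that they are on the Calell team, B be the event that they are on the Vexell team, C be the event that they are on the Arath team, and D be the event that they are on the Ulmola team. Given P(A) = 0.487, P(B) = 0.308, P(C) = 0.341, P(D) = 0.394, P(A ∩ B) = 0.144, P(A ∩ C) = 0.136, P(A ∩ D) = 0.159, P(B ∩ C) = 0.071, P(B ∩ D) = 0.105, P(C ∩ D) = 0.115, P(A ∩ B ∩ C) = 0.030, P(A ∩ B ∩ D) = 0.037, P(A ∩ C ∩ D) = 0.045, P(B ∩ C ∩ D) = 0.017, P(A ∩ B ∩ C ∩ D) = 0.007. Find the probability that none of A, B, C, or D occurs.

By inclusion–exclusion:
P(A ∪ B ∪ C ∪ D) = 0.487 + 0.308 + 0.341 + 0.394 − 0.144 − 0.136 − 0.159 − 0.071 − 0.105 − 0.115 + 0.030 + 0.037 + 0.045 + 0.017 − 0.007 = 0.922
P(none) = 1 − 0.922 = 0.078

0.078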